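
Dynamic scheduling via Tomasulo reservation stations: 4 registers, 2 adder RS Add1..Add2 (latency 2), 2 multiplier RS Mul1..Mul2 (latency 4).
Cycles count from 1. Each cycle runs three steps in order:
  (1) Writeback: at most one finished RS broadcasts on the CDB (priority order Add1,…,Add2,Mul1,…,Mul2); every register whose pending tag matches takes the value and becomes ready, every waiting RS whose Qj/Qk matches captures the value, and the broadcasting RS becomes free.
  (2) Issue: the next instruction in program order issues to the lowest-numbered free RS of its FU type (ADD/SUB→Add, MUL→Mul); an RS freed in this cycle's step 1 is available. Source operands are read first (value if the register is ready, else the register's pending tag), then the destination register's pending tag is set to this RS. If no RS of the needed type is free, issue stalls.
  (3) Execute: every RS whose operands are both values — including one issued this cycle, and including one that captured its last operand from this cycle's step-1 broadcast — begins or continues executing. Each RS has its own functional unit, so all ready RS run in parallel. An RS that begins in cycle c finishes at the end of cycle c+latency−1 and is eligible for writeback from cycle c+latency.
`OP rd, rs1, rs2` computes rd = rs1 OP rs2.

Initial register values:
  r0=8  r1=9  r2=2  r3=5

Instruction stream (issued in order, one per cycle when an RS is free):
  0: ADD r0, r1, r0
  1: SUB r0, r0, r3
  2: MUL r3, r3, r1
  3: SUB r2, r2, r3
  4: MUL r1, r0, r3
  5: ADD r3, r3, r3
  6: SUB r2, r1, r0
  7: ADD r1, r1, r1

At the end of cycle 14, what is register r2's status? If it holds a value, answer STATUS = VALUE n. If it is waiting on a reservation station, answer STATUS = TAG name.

STATUS = VALUE 528

cycle 1: issue ADD r0<-Add1 // r0:Add1,r1:9,r2:2,r3:5
cycle 2: issue SUB r0<-Add2 // r0:Add2,r1:9,r2:2,r3:5
cycle 3: CDB Add1=17; issue MUL r3<-Mul1 // r0:Add2,r1:9,r2:2,r3:Mul1
cycle 4: issue SUB r2<-Add1 // r0:Add2,r1:9,r2:Add1,r3:Mul1
cycle 5: CDB Add2=12; issue MUL r1<-Mul2 // r0:12,r1:Mul2,r2:Add1,r3:Mul1
cycle 6: issue ADD r3<-Add2 // r0:12,r1:Mul2,r2:Add1,r3:Add2
cycle 7: CDB Mul1=45; stall // r0:12,r1:Mul2,r2:Add1,r3:Add2
cycle 8: stall // r0:12,r1:Mul2,r2:Add1,r3:Add2
cycle 9: CDB Add1=-43; issue SUB r2<-Add1 // r0:12,r1:Mul2,r2:Add1,r3:Add2
cycle 10: CDB Add2=90; issue ADD r1<-Add2 // r0:12,r1:Add2,r2:Add1,r3:90
cycle 11: CDB Mul2=540 // r0:12,r1:Add2,r2:Add1,r3:90
cycle 12: - // r0:12,r1:Add2,r2:Add1,r3:90
cycle 13: CDB Add1=528 // r0:12,r1:Add2,r2:528,r3:90
cycle 14: CDB Add2=1080 // r0:12,r1:1080,r2:528,r3:90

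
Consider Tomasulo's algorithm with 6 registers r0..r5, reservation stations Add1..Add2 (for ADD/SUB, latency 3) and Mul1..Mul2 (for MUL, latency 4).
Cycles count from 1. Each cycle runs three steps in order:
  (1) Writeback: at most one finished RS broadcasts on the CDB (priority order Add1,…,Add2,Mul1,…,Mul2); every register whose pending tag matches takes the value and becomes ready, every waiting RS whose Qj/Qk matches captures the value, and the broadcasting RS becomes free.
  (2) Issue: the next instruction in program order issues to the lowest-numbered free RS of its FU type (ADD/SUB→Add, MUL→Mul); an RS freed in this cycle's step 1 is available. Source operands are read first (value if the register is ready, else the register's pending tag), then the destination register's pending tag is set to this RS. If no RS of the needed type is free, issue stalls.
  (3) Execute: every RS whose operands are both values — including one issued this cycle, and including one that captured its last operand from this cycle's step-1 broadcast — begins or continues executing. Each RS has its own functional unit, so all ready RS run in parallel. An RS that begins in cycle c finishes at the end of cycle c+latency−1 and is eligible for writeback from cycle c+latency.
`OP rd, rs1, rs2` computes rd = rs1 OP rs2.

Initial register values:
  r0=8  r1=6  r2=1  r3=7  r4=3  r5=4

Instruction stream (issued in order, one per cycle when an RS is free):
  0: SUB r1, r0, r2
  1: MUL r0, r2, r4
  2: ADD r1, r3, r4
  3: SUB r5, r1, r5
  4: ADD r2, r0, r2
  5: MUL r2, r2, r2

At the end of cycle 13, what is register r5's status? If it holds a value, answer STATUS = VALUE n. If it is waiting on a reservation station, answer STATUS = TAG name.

c1: issue SUB r1<-Add1 | r0:8,r1:Add1,r2:1,r3:7,r4:3,r5:4
c2: issue MUL r0<-Mul1 | r0:Mul1,r1:Add1,r2:1,r3:7,r4:3,r5:4
c3: issue ADD r1<-Add2 | r0:Mul1,r1:Add2,r2:1,r3:7,r4:3,r5:4
c4: CDB Add1=7; issue SUB r5<-Add1 | r0:Mul1,r1:Add2,r2:1,r3:7,r4:3,r5:Add1
c5: stall | r0:Mul1,r1:Add2,r2:1,r3:7,r4:3,r5:Add1
c6: CDB Add2=10; issue ADD r2<-Add2 | r0:Mul1,r1:10,r2:Add2,r3:7,r4:3,r5:Add1
c7: CDB Mul1=3; issue MUL r2<-Mul1 | r0:3,r1:10,r2:Mul1,r3:7,r4:3,r5:Add1
c8: - | r0:3,r1:10,r2:Mul1,r3:7,r4:3,r5:Add1
c9: CDB Add1=6 | r0:3,r1:10,r2:Mul1,r3:7,r4:3,r5:6
c10: CDB Add2=4 | r0:3,r1:10,r2:Mul1,r3:7,r4:3,r5:6
c11: - | r0:3,r1:10,r2:Mul1,r3:7,r4:3,r5:6
c12: - | r0:3,r1:10,r2:Mul1,r3:7,r4:3,r5:6
c13: - | r0:3,r1:10,r2:Mul1,r3:7,r4:3,r5:6

STATUS = VALUE 6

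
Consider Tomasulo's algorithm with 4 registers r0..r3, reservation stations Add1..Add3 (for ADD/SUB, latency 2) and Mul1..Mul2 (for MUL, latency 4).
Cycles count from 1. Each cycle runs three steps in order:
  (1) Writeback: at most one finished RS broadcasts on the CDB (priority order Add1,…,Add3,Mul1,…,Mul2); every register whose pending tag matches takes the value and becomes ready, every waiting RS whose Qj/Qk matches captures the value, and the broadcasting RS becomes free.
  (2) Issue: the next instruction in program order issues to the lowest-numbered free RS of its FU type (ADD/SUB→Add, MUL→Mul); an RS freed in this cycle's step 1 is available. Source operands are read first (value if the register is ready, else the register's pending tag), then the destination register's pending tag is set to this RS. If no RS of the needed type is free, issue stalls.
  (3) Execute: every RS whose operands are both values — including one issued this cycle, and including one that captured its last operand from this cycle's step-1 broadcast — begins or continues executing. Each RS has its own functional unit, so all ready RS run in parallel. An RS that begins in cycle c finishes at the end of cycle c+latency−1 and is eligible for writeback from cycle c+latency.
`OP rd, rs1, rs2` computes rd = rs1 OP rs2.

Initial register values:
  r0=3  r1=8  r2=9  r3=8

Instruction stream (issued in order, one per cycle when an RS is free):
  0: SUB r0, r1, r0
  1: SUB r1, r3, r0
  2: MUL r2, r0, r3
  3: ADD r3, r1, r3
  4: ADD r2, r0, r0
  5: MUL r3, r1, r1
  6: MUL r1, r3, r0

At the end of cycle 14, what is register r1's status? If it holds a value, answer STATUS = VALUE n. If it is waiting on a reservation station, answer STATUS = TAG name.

  c1: issue SUB r0<-Add1  regs: r0:Add1,r1:8,r2:9,r3:8
  c2: issue SUB r1<-Add2  regs: r0:Add1,r1:Add2,r2:9,r3:8
  c3: CDB Add1=5; issue MUL r2<-Mul1  regs: r0:5,r1:Add2,r2:Mul1,r3:8
  c4: issue ADD r3<-Add1  regs: r0:5,r1:Add2,r2:Mul1,r3:Add1
  c5: CDB Add2=3; issue ADD r2<-Add2  regs: r0:5,r1:3,r2:Add2,r3:Add1
  c6: issue MUL r3<-Mul2  regs: r0:5,r1:3,r2:Add2,r3:Mul2
  c7: CDB Add1=11; stall  regs: r0:5,r1:3,r2:Add2,r3:Mul2
  c8: CDB Add2=10; stall  regs: r0:5,r1:3,r2:10,r3:Mul2
  c9: CDB Mul1=40; issue MUL r1<-Mul1  regs: r0:5,r1:Mul1,r2:10,r3:Mul2
  c10: CDB Mul2=9  regs: r0:5,r1:Mul1,r2:10,r3:9
  c11: -  regs: r0:5,r1:Mul1,r2:10,r3:9
  c12: -  regs: r0:5,r1:Mul1,r2:10,r3:9
  c13: -  regs: r0:5,r1:Mul1,r2:10,r3:9
  c14: CDB Mul1=45  regs: r0:5,r1:45,r2:10,r3:9

STATUS = VALUE 45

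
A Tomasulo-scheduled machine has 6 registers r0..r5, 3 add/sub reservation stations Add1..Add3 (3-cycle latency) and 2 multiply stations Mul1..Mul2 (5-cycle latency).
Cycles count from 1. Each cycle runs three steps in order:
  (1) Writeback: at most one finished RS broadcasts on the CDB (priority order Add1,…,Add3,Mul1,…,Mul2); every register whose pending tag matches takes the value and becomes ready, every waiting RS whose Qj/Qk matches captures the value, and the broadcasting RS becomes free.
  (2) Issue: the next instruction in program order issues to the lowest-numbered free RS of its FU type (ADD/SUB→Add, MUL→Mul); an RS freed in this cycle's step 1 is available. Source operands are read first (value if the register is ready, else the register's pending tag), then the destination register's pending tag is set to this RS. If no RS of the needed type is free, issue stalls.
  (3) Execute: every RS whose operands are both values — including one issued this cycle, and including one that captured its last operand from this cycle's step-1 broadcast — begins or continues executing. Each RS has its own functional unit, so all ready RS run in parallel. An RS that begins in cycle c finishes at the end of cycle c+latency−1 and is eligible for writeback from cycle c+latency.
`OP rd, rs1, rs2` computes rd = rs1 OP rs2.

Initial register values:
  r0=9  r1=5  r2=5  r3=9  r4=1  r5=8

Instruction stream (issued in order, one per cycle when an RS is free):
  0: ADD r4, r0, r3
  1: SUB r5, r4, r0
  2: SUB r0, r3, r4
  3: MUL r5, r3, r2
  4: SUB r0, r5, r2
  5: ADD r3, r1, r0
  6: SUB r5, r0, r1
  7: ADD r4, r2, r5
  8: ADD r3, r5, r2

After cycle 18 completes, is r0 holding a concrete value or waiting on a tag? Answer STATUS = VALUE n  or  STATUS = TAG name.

STATUS = VALUE 40

  c1: issue ADD r4<-Add1  regs: r0:9,r1:5,r2:5,r3:9,r4:Add1,r5:8
  c2: issue SUB r5<-Add2  regs: r0:9,r1:5,r2:5,r3:9,r4:Add1,r5:Add2
  c3: issue SUB r0<-Add3  regs: r0:Add3,r1:5,r2:5,r3:9,r4:Add1,r5:Add2
  c4: CDB Add1=18; issue MUL r5<-Mul1  regs: r0:Add3,r1:5,r2:5,r3:9,r4:18,r5:Mul1
  c5: issue SUB r0<-Add1  regs: r0:Add1,r1:5,r2:5,r3:9,r4:18,r5:Mul1
  c6: stall  regs: r0:Add1,r1:5,r2:5,r3:9,r4:18,r5:Mul1
  c7: CDB Add2=9; issue ADD r3<-Add2  regs: r0:Add1,r1:5,r2:5,r3:Add2,r4:18,r5:Mul1
  c8: CDB Add3=-9; issue SUB r5<-Add3  regs: r0:Add1,r1:5,r2:5,r3:Add2,r4:18,r5:Add3
  c9: CDB Mul1=45; stall  regs: r0:Add1,r1:5,r2:5,r3:Add2,r4:18,r5:Add3
  c10: stall  regs: r0:Add1,r1:5,r2:5,r3:Add2,r4:18,r5:Add3
  c11: stall  regs: r0:Add1,r1:5,r2:5,r3:Add2,r4:18,r5:Add3
  c12: CDB Add1=40; issue ADD r4<-Add1  regs: r0:40,r1:5,r2:5,r3:Add2,r4:Add1,r5:Add3
  c13: stall  regs: r0:40,r1:5,r2:5,r3:Add2,r4:Add1,r5:Add3
  c14: stall  regs: r0:40,r1:5,r2:5,r3:Add2,r4:Add1,r5:Add3
  c15: CDB Add2=45; issue ADD r3<-Add2  regs: r0:40,r1:5,r2:5,r3:Add2,r4:Add1,r5:Add3
  c16: CDB Add3=35  regs: r0:40,r1:5,r2:5,r3:Add2,r4:Add1,r5:35
  c17: -  regs: r0:40,r1:5,r2:5,r3:Add2,r4:Add1,r5:35
  c18: -  regs: r0:40,r1:5,r2:5,r3:Add2,r4:Add1,r5:35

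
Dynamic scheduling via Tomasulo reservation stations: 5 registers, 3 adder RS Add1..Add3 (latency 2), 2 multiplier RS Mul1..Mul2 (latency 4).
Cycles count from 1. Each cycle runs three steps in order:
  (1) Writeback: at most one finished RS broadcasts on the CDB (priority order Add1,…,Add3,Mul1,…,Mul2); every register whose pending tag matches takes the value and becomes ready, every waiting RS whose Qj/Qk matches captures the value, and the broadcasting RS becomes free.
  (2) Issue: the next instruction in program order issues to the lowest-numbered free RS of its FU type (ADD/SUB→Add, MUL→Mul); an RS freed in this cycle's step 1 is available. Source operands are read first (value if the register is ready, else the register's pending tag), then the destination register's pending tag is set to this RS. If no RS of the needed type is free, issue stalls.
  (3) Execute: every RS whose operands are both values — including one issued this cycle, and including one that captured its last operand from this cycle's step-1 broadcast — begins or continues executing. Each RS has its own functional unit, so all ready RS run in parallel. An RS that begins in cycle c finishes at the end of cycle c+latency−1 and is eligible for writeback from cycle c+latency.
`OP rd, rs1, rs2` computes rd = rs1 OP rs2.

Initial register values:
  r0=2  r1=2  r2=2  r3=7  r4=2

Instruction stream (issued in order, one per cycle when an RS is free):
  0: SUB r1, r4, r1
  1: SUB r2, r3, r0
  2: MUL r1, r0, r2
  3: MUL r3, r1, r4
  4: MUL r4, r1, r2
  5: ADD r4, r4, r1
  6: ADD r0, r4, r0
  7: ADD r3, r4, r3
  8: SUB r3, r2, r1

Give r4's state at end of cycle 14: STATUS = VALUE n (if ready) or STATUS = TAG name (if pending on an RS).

STATUS = VALUE 60

c1: issue SUB r1<-Add1 | r0:2,r1:Add1,r2:2,r3:7,r4:2
c2: issue SUB r2<-Add2 | r0:2,r1:Add1,r2:Add2,r3:7,r4:2
c3: CDB Add1=0; issue MUL r1<-Mul1 | r0:2,r1:Mul1,r2:Add2,r3:7,r4:2
c4: CDB Add2=5; issue MUL r3<-Mul2 | r0:2,r1:Mul1,r2:5,r3:Mul2,r4:2
c5: stall | r0:2,r1:Mul1,r2:5,r3:Mul2,r4:2
c6: stall | r0:2,r1:Mul1,r2:5,r3:Mul2,r4:2
c7: stall | r0:2,r1:Mul1,r2:5,r3:Mul2,r4:2
c8: CDB Mul1=10; issue MUL r4<-Mul1 | r0:2,r1:10,r2:5,r3:Mul2,r4:Mul1
c9: issue ADD r4<-Add1 | r0:2,r1:10,r2:5,r3:Mul2,r4:Add1
c10: issue ADD r0<-Add2 | r0:Add2,r1:10,r2:5,r3:Mul2,r4:Add1
c11: issue ADD r3<-Add3 | r0:Add2,r1:10,r2:5,r3:Add3,r4:Add1
c12: CDB Mul1=50; stall | r0:Add2,r1:10,r2:5,r3:Add3,r4:Add1
c13: CDB Mul2=20; stall | r0:Add2,r1:10,r2:5,r3:Add3,r4:Add1
c14: CDB Add1=60; issue SUB r3<-Add1 | r0:Add2,r1:10,r2:5,r3:Add1,r4:60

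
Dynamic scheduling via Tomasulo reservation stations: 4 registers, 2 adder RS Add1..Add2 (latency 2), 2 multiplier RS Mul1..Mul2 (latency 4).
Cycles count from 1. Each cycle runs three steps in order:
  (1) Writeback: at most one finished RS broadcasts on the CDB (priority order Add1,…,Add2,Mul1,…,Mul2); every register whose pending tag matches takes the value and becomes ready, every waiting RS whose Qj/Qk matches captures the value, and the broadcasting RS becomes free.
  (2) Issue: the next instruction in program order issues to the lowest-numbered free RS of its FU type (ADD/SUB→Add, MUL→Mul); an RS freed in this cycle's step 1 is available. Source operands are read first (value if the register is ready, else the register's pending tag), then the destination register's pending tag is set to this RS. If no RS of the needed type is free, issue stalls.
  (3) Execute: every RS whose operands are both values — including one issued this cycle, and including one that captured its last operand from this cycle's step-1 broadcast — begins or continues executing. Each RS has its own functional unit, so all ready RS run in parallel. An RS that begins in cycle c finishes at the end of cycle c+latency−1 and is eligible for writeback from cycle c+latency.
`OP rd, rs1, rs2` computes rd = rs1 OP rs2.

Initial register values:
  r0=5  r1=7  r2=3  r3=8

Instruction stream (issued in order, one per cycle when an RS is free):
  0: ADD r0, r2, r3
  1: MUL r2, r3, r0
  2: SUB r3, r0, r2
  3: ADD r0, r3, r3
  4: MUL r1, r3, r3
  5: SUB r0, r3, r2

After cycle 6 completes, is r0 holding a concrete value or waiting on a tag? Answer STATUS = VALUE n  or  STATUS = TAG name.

c1: issue ADD r0<-Add1 | r0:Add1,r1:7,r2:3,r3:8
c2: issue MUL r2<-Mul1 | r0:Add1,r1:7,r2:Mul1,r3:8
c3: CDB Add1=11; issue SUB r3<-Add1 | r0:11,r1:7,r2:Mul1,r3:Add1
c4: issue ADD r0<-Add2 | r0:Add2,r1:7,r2:Mul1,r3:Add1
c5: issue MUL r1<-Mul2 | r0:Add2,r1:Mul2,r2:Mul1,r3:Add1
c6: stall | r0:Add2,r1:Mul2,r2:Mul1,r3:Add1

STATUS = TAG Add2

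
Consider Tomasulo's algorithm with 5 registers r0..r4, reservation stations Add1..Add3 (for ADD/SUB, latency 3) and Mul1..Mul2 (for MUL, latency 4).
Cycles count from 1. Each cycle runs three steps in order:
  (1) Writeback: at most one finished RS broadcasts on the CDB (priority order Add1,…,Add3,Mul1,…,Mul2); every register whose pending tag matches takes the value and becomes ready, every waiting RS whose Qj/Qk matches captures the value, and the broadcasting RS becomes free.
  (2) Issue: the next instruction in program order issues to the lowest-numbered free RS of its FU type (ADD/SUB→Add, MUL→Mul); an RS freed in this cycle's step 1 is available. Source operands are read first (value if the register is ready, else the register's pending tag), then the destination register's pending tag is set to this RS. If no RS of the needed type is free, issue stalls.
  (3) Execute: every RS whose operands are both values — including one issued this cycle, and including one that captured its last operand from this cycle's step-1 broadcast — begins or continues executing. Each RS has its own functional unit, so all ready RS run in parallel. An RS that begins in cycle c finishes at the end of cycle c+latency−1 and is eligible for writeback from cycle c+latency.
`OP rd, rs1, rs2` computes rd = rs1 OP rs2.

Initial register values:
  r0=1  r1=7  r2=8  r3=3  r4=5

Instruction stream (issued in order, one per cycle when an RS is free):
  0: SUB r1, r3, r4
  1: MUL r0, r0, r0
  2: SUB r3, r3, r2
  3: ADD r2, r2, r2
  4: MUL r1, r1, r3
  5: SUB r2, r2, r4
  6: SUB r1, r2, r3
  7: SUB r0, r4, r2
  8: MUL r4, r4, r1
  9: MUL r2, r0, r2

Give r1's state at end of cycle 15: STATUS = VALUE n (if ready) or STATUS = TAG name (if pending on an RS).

STATUS = VALUE 16

cycle 1: issue SUB r1<-Add1 // r0:1,r1:Add1,r2:8,r3:3,r4:5
cycle 2: issue MUL r0<-Mul1 // r0:Mul1,r1:Add1,r2:8,r3:3,r4:5
cycle 3: issue SUB r3<-Add2 // r0:Mul1,r1:Add1,r2:8,r3:Add2,r4:5
cycle 4: CDB Add1=-2; issue ADD r2<-Add1 // r0:Mul1,r1:-2,r2:Add1,r3:Add2,r4:5
cycle 5: issue MUL r1<-Mul2 // r0:Mul1,r1:Mul2,r2:Add1,r3:Add2,r4:5
cycle 6: CDB Add2=-5; issue SUB r2<-Add2 // r0:Mul1,r1:Mul2,r2:Add2,r3:-5,r4:5
cycle 7: CDB Add1=16; issue SUB r1<-Add1 // r0:Mul1,r1:Add1,r2:Add2,r3:-5,r4:5
cycle 8: CDB Mul1=1; issue SUB r0<-Add3 // r0:Add3,r1:Add1,r2:Add2,r3:-5,r4:5
cycle 9: issue MUL r4<-Mul1 // r0:Add3,r1:Add1,r2:Add2,r3:-5,r4:Mul1
cycle 10: CDB Add2=11; stall // r0:Add3,r1:Add1,r2:11,r3:-5,r4:Mul1
cycle 11: CDB Mul2=10; issue MUL r2<-Mul2 // r0:Add3,r1:Add1,r2:Mul2,r3:-5,r4:Mul1
cycle 12: - // r0:Add3,r1:Add1,r2:Mul2,r3:-5,r4:Mul1
cycle 13: CDB Add1=16 // r0:Add3,r1:16,r2:Mul2,r3:-5,r4:Mul1
cycle 14: CDB Add3=-6 // r0:-6,r1:16,r2:Mul2,r3:-5,r4:Mul1
cycle 15: - // r0:-6,r1:16,r2:Mul2,r3:-5,r4:Mul1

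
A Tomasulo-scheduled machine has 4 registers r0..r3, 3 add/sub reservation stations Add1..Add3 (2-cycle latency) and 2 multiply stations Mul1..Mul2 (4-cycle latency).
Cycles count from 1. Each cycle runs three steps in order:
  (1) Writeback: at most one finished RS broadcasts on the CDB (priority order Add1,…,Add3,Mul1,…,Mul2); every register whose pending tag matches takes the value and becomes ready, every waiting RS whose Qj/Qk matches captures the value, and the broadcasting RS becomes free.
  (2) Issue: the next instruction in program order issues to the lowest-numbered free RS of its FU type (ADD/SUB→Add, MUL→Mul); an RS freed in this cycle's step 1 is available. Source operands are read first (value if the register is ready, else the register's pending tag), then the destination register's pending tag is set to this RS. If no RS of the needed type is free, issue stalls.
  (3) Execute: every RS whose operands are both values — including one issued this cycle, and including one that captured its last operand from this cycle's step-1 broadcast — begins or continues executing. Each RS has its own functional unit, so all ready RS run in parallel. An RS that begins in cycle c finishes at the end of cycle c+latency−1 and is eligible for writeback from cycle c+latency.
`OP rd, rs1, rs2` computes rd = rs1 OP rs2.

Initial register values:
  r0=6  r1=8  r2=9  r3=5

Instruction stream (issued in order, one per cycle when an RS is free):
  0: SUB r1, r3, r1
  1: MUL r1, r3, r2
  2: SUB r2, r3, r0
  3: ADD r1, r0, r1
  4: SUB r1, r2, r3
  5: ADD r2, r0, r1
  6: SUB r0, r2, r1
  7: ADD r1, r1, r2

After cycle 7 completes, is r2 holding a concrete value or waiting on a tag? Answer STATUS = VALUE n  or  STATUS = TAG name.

STATUS = TAG Add3

cycle 1: issue SUB r1<-Add1 // r0:6,r1:Add1,r2:9,r3:5
cycle 2: issue MUL r1<-Mul1 // r0:6,r1:Mul1,r2:9,r3:5
cycle 3: CDB Add1=-3; issue SUB r2<-Add1 // r0:6,r1:Mul1,r2:Add1,r3:5
cycle 4: issue ADD r1<-Add2 // r0:6,r1:Add2,r2:Add1,r3:5
cycle 5: CDB Add1=-1; issue SUB r1<-Add1 // r0:6,r1:Add1,r2:-1,r3:5
cycle 6: CDB Mul1=45; issue ADD r2<-Add3 // r0:6,r1:Add1,r2:Add3,r3:5
cycle 7: CDB Add1=-6; issue SUB r0<-Add1 // r0:Add1,r1:-6,r2:Add3,r3:5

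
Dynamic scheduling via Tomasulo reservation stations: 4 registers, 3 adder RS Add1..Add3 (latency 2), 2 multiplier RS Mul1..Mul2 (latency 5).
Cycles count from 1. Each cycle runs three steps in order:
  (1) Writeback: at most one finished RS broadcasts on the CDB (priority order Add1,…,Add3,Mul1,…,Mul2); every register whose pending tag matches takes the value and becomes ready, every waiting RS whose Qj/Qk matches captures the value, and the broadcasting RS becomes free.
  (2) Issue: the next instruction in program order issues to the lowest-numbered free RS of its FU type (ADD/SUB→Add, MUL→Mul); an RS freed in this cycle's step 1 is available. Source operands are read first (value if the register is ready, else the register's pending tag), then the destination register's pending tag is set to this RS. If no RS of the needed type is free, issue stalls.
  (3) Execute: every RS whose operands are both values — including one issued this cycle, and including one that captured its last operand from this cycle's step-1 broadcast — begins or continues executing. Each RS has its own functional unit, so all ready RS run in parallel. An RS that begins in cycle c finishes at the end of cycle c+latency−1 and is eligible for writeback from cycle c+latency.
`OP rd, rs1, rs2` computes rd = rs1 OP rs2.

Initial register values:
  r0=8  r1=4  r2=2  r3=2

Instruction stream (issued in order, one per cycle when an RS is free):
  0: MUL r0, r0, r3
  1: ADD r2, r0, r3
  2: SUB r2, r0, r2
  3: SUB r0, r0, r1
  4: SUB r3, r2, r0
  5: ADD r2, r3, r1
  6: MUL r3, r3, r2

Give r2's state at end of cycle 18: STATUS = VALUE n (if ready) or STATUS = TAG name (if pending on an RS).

STATUS = VALUE -10

cycle 1: issue MUL r0<-Mul1 // r0:Mul1,r1:4,r2:2,r3:2
cycle 2: issue ADD r2<-Add1 // r0:Mul1,r1:4,r2:Add1,r3:2
cycle 3: issue SUB r2<-Add2 // r0:Mul1,r1:4,r2:Add2,r3:2
cycle 4: issue SUB r0<-Add3 // r0:Add3,r1:4,r2:Add2,r3:2
cycle 5: stall // r0:Add3,r1:4,r2:Add2,r3:2
cycle 6: CDB Mul1=16; stall // r0:Add3,r1:4,r2:Add2,r3:2
cycle 7: stall // r0:Add3,r1:4,r2:Add2,r3:2
cycle 8: CDB Add1=18; issue SUB r3<-Add1 // r0:Add3,r1:4,r2:Add2,r3:Add1
cycle 9: CDB Add3=12; issue ADD r2<-Add3 // r0:12,r1:4,r2:Add3,r3:Add1
cycle 10: CDB Add2=-2; issue MUL r3<-Mul1 // r0:12,r1:4,r2:Add3,r3:Mul1
cycle 11: - // r0:12,r1:4,r2:Add3,r3:Mul1
cycle 12: CDB Add1=-14 // r0:12,r1:4,r2:Add3,r3:Mul1
cycle 13: - // r0:12,r1:4,r2:Add3,r3:Mul1
cycle 14: CDB Add3=-10 // r0:12,r1:4,r2:-10,r3:Mul1
cycle 15: - // r0:12,r1:4,r2:-10,r3:Mul1
cycle 16: - // r0:12,r1:4,r2:-10,r3:Mul1
cycle 17: - // r0:12,r1:4,r2:-10,r3:Mul1
cycle 18: - // r0:12,r1:4,r2:-10,r3:Mul1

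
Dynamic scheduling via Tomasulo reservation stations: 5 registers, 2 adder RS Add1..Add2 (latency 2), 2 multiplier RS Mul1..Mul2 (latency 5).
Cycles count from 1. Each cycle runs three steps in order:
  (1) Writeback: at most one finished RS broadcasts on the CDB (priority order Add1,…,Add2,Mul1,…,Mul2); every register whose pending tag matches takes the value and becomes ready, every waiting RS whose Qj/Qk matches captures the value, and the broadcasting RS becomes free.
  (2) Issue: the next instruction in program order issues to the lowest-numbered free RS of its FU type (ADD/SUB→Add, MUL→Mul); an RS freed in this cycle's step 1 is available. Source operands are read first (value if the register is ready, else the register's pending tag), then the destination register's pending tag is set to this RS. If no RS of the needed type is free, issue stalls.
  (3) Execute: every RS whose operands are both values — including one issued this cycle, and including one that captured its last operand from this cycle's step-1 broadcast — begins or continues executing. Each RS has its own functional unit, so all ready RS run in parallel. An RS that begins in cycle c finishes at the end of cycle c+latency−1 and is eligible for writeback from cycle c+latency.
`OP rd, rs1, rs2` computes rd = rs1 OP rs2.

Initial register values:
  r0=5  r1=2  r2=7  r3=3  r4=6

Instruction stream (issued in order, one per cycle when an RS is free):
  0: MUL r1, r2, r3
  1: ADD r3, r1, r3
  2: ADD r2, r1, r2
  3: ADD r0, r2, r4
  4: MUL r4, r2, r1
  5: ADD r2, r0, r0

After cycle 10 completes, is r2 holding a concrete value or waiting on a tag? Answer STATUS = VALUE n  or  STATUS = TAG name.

  c1: issue MUL r1<-Mul1  regs: r0:5,r1:Mul1,r2:7,r3:3,r4:6
  c2: issue ADD r3<-Add1  regs: r0:5,r1:Mul1,r2:7,r3:Add1,r4:6
  c3: issue ADD r2<-Add2  regs: r0:5,r1:Mul1,r2:Add2,r3:Add1,r4:6
  c4: stall  regs: r0:5,r1:Mul1,r2:Add2,r3:Add1,r4:6
  c5: stall  regs: r0:5,r1:Mul1,r2:Add2,r3:Add1,r4:6
  c6: CDB Mul1=21; stall  regs: r0:5,r1:21,r2:Add2,r3:Add1,r4:6
  c7: stall  regs: r0:5,r1:21,r2:Add2,r3:Add1,r4:6
  c8: CDB Add1=24; issue ADD r0<-Add1  regs: r0:Add1,r1:21,r2:Add2,r3:24,r4:6
  c9: CDB Add2=28; issue MUL r4<-Mul1  regs: r0:Add1,r1:21,r2:28,r3:24,r4:Mul1
  c10: issue ADD r2<-Add2  regs: r0:Add1,r1:21,r2:Add2,r3:24,r4:Mul1

STATUS = TAG Add2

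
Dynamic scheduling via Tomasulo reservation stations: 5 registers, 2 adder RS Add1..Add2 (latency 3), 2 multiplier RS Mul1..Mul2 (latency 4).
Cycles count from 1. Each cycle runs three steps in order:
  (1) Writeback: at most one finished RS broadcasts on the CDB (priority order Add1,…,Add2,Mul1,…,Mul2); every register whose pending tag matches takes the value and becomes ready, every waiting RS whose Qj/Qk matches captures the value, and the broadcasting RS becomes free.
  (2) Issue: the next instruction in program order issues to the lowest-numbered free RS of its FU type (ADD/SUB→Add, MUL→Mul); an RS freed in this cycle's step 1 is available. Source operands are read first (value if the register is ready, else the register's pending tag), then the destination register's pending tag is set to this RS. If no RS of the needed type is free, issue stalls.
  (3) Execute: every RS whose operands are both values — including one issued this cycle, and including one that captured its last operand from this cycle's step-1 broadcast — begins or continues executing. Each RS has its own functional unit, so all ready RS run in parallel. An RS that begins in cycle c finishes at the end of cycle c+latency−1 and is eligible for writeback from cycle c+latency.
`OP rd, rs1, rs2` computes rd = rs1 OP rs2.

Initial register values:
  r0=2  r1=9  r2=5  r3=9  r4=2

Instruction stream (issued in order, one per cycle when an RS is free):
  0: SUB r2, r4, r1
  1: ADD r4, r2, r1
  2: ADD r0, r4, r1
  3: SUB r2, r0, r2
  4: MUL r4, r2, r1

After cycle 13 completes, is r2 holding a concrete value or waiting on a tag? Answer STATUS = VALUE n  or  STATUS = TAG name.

STATUS = VALUE 18

cycle 1: issue SUB r2<-Add1 // r0:2,r1:9,r2:Add1,r3:9,r4:2
cycle 2: issue ADD r4<-Add2 // r0:2,r1:9,r2:Add1,r3:9,r4:Add2
cycle 3: stall // r0:2,r1:9,r2:Add1,r3:9,r4:Add2
cycle 4: CDB Add1=-7; issue ADD r0<-Add1 // r0:Add1,r1:9,r2:-7,r3:9,r4:Add2
cycle 5: stall // r0:Add1,r1:9,r2:-7,r3:9,r4:Add2
cycle 6: stall // r0:Add1,r1:9,r2:-7,r3:9,r4:Add2
cycle 7: CDB Add2=2; issue SUB r2<-Add2 // r0:Add1,r1:9,r2:Add2,r3:9,r4:2
cycle 8: issue MUL r4<-Mul1 // r0:Add1,r1:9,r2:Add2,r3:9,r4:Mul1
cycle 9: - // r0:Add1,r1:9,r2:Add2,r3:9,r4:Mul1
cycle 10: CDB Add1=11 // r0:11,r1:9,r2:Add2,r3:9,r4:Mul1
cycle 11: - // r0:11,r1:9,r2:Add2,r3:9,r4:Mul1
cycle 12: - // r0:11,r1:9,r2:Add2,r3:9,r4:Mul1
cycle 13: CDB Add2=18 // r0:11,r1:9,r2:18,r3:9,r4:Mul1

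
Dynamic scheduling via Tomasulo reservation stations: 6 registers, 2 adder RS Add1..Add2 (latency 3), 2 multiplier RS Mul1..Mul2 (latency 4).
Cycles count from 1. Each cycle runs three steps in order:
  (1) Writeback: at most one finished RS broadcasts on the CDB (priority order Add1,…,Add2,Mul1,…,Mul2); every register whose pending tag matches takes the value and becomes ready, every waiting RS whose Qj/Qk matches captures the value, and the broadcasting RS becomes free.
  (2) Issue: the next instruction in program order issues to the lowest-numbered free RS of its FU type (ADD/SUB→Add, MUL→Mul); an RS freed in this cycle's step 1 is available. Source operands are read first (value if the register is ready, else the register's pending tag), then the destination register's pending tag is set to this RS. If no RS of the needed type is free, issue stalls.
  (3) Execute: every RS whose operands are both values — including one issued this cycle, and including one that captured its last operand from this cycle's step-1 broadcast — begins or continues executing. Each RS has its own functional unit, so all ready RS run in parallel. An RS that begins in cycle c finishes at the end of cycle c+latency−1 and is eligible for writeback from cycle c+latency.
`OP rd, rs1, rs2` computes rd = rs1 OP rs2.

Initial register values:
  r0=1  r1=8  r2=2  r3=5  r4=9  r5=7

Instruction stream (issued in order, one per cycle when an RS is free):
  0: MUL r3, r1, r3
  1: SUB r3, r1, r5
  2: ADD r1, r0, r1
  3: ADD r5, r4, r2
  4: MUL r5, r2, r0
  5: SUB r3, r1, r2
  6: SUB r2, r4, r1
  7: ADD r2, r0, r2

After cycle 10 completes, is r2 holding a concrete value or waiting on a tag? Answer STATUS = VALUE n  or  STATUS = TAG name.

STATUS = TAG Add2

cycle 1: issue MUL r3<-Mul1 // r0:1,r1:8,r2:2,r3:Mul1,r4:9,r5:7
cycle 2: issue SUB r3<-Add1 // r0:1,r1:8,r2:2,r3:Add1,r4:9,r5:7
cycle 3: issue ADD r1<-Add2 // r0:1,r1:Add2,r2:2,r3:Add1,r4:9,r5:7
cycle 4: stall // r0:1,r1:Add2,r2:2,r3:Add1,r4:9,r5:7
cycle 5: CDB Add1=1; issue ADD r5<-Add1 // r0:1,r1:Add2,r2:2,r3:1,r4:9,r5:Add1
cycle 6: CDB Add2=9; issue MUL r5<-Mul2 // r0:1,r1:9,r2:2,r3:1,r4:9,r5:Mul2
cycle 7: CDB Mul1=40; issue SUB r3<-Add2 // r0:1,r1:9,r2:2,r3:Add2,r4:9,r5:Mul2
cycle 8: CDB Add1=11; issue SUB r2<-Add1 // r0:1,r1:9,r2:Add1,r3:Add2,r4:9,r5:Mul2
cycle 9: stall // r0:1,r1:9,r2:Add1,r3:Add2,r4:9,r5:Mul2
cycle 10: CDB Add2=7; issue ADD r2<-Add2 // r0:1,r1:9,r2:Add2,r3:7,r4:9,r5:Mul2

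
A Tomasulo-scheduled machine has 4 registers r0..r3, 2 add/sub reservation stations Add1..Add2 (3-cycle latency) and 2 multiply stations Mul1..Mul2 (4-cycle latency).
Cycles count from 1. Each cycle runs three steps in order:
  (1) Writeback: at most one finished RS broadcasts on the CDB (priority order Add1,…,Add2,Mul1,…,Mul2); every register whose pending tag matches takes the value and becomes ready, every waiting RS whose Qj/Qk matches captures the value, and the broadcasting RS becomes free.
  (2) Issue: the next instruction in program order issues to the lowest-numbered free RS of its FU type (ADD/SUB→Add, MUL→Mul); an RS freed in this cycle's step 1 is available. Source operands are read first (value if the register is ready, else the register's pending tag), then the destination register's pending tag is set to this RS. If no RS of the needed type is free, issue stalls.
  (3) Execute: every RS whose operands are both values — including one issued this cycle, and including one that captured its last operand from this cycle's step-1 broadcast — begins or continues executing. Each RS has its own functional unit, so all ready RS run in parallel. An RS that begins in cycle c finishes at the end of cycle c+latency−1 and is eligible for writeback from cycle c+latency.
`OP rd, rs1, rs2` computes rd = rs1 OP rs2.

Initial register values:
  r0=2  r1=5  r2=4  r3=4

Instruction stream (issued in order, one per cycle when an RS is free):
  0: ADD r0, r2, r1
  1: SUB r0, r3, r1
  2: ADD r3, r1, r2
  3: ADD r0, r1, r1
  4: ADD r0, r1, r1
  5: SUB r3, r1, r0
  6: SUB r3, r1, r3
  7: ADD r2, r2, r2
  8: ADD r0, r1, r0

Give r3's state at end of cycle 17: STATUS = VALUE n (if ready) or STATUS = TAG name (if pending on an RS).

c1: issue ADD r0<-Add1 | r0:Add1,r1:5,r2:4,r3:4
c2: issue SUB r0<-Add2 | r0:Add2,r1:5,r2:4,r3:4
c3: stall | r0:Add2,r1:5,r2:4,r3:4
c4: CDB Add1=9; issue ADD r3<-Add1 | r0:Add2,r1:5,r2:4,r3:Add1
c5: CDB Add2=-1; issue ADD r0<-Add2 | r0:Add2,r1:5,r2:4,r3:Add1
c6: stall | r0:Add2,r1:5,r2:4,r3:Add1
c7: CDB Add1=9; issue ADD r0<-Add1 | r0:Add1,r1:5,r2:4,r3:9
c8: CDB Add2=10; issue SUB r3<-Add2 | r0:Add1,r1:5,r2:4,r3:Add2
c9: stall | r0:Add1,r1:5,r2:4,r3:Add2
c10: CDB Add1=10; issue SUB r3<-Add1 | r0:10,r1:5,r2:4,r3:Add1
c11: stall | r0:10,r1:5,r2:4,r3:Add1
c12: stall | r0:10,r1:5,r2:4,r3:Add1
c13: CDB Add2=-5; issue ADD r2<-Add2 | r0:10,r1:5,r2:Add2,r3:Add1
c14: stall | r0:10,r1:5,r2:Add2,r3:Add1
c15: stall | r0:10,r1:5,r2:Add2,r3:Add1
c16: CDB Add1=10; issue ADD r0<-Add1 | r0:Add1,r1:5,r2:Add2,r3:10
c17: CDB Add2=8 | r0:Add1,r1:5,r2:8,r3:10

STATUS = VALUE 10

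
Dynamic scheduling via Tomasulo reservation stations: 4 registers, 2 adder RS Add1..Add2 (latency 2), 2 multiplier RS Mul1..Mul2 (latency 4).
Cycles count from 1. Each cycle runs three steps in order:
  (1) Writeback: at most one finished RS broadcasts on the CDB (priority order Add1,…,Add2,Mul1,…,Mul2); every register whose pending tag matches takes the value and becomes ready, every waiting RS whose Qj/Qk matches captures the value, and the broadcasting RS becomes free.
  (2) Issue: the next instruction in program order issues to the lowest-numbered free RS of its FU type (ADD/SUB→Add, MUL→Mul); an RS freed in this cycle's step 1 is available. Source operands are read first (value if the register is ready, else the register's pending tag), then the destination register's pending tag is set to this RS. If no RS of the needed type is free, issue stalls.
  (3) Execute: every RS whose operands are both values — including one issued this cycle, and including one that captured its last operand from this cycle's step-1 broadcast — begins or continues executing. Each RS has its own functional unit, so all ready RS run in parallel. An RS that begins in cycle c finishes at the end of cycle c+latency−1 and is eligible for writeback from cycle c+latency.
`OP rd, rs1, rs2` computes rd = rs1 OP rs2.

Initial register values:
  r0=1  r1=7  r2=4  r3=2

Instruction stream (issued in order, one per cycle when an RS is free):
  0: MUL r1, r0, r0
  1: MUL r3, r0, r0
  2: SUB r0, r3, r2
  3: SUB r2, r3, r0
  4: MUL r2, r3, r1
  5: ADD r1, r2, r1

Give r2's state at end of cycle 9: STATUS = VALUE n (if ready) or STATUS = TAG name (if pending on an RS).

STATUS = TAG Mul1

  c1: issue MUL r1<-Mul1  regs: r0:1,r1:Mul1,r2:4,r3:2
  c2: issue MUL r3<-Mul2  regs: r0:1,r1:Mul1,r2:4,r3:Mul2
  c3: issue SUB r0<-Add1  regs: r0:Add1,r1:Mul1,r2:4,r3:Mul2
  c4: issue SUB r2<-Add2  regs: r0:Add1,r1:Mul1,r2:Add2,r3:Mul2
  c5: CDB Mul1=1; issue MUL r2<-Mul1  regs: r0:Add1,r1:1,r2:Mul1,r3:Mul2
  c6: CDB Mul2=1; stall  regs: r0:Add1,r1:1,r2:Mul1,r3:1
  c7: stall  regs: r0:Add1,r1:1,r2:Mul1,r3:1
  c8: CDB Add1=-3; issue ADD r1<-Add1  regs: r0:-3,r1:Add1,r2:Mul1,r3:1
  c9: -  regs: r0:-3,r1:Add1,r2:Mul1,r3:1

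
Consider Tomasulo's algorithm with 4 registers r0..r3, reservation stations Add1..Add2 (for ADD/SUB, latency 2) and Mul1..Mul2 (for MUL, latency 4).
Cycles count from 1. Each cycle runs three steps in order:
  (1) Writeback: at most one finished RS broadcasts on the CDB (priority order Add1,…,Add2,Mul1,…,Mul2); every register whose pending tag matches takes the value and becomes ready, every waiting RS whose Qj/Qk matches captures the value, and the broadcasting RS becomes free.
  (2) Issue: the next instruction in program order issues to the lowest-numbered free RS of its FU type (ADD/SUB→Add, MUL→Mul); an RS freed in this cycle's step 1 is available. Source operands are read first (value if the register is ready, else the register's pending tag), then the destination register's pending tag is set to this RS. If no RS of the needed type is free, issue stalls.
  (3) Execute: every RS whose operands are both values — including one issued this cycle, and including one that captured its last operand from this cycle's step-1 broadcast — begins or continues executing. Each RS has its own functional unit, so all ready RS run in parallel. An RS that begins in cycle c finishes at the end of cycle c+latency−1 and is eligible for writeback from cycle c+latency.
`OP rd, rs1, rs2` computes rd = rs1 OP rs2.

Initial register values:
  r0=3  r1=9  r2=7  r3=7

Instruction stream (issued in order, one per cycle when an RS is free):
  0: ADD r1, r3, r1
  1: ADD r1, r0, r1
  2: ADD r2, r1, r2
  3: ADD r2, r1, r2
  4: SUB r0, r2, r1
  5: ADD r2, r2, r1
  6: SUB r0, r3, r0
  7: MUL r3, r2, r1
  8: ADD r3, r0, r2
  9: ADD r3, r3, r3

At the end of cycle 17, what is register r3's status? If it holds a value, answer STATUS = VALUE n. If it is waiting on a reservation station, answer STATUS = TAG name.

c1: issue ADD r1<-Add1 | r0:3,r1:Add1,r2:7,r3:7
c2: issue ADD r1<-Add2 | r0:3,r1:Add2,r2:7,r3:7
c3: CDB Add1=16; issue ADD r2<-Add1 | r0:3,r1:Add2,r2:Add1,r3:7
c4: stall | r0:3,r1:Add2,r2:Add1,r3:7
c5: CDB Add2=19; issue ADD r2<-Add2 | r0:3,r1:19,r2:Add2,r3:7
c6: stall | r0:3,r1:19,r2:Add2,r3:7
c7: CDB Add1=26; issue SUB r0<-Add1 | r0:Add1,r1:19,r2:Add2,r3:7
c8: stall | r0:Add1,r1:19,r2:Add2,r3:7
c9: CDB Add2=45; issue ADD r2<-Add2 | r0:Add1,r1:19,r2:Add2,r3:7
c10: stall | r0:Add1,r1:19,r2:Add2,r3:7
c11: CDB Add1=26; issue SUB r0<-Add1 | r0:Add1,r1:19,r2:Add2,r3:7
c12: CDB Add2=64; issue MUL r3<-Mul1 | r0:Add1,r1:19,r2:64,r3:Mul1
c13: CDB Add1=-19; issue ADD r3<-Add1 | r0:-19,r1:19,r2:64,r3:Add1
c14: issue ADD r3<-Add2 | r0:-19,r1:19,r2:64,r3:Add2
c15: CDB Add1=45 | r0:-19,r1:19,r2:64,r3:Add2
c16: CDB Mul1=1216 | r0:-19,r1:19,r2:64,r3:Add2
c17: CDB Add2=90 | r0:-19,r1:19,r2:64,r3:90

STATUS = VALUE 90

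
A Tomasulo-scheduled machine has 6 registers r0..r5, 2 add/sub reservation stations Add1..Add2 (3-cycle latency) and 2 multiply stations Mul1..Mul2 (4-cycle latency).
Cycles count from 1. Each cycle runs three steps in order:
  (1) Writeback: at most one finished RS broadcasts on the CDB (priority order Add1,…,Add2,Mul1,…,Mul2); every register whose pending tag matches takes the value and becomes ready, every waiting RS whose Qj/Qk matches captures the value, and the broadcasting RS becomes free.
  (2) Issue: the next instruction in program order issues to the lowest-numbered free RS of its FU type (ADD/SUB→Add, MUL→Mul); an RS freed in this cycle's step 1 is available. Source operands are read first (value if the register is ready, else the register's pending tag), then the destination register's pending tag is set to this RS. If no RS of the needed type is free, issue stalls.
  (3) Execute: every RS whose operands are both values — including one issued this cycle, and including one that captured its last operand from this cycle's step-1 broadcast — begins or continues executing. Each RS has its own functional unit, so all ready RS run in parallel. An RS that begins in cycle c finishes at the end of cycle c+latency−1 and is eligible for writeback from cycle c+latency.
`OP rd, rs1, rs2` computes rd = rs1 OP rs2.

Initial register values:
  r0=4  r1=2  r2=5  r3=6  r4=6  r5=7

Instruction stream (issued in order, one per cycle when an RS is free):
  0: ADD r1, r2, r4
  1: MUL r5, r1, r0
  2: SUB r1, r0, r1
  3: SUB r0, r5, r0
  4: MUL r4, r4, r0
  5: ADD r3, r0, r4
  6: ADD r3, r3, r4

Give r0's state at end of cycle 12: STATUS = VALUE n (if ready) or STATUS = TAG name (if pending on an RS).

STATUS = VALUE 40

c1: issue ADD r1<-Add1 | r0:4,r1:Add1,r2:5,r3:6,r4:6,r5:7
c2: issue MUL r5<-Mul1 | r0:4,r1:Add1,r2:5,r3:6,r4:6,r5:Mul1
c3: issue SUB r1<-Add2 | r0:4,r1:Add2,r2:5,r3:6,r4:6,r5:Mul1
c4: CDB Add1=11; issue SUB r0<-Add1 | r0:Add1,r1:Add2,r2:5,r3:6,r4:6,r5:Mul1
c5: issue MUL r4<-Mul2 | r0:Add1,r1:Add2,r2:5,r3:6,r4:Mul2,r5:Mul1
c6: stall | r0:Add1,r1:Add2,r2:5,r3:6,r4:Mul2,r5:Mul1
c7: CDB Add2=-7; issue ADD r3<-Add2 | r0:Add1,r1:-7,r2:5,r3:Add2,r4:Mul2,r5:Mul1
c8: CDB Mul1=44; stall | r0:Add1,r1:-7,r2:5,r3:Add2,r4:Mul2,r5:44
c9: stall | r0:Add1,r1:-7,r2:5,r3:Add2,r4:Mul2,r5:44
c10: stall | r0:Add1,r1:-7,r2:5,r3:Add2,r4:Mul2,r5:44
c11: CDB Add1=40; issue ADD r3<-Add1 | r0:40,r1:-7,r2:5,r3:Add1,r4:Mul2,r5:44
c12: - | r0:40,r1:-7,r2:5,r3:Add1,r4:Mul2,r5:44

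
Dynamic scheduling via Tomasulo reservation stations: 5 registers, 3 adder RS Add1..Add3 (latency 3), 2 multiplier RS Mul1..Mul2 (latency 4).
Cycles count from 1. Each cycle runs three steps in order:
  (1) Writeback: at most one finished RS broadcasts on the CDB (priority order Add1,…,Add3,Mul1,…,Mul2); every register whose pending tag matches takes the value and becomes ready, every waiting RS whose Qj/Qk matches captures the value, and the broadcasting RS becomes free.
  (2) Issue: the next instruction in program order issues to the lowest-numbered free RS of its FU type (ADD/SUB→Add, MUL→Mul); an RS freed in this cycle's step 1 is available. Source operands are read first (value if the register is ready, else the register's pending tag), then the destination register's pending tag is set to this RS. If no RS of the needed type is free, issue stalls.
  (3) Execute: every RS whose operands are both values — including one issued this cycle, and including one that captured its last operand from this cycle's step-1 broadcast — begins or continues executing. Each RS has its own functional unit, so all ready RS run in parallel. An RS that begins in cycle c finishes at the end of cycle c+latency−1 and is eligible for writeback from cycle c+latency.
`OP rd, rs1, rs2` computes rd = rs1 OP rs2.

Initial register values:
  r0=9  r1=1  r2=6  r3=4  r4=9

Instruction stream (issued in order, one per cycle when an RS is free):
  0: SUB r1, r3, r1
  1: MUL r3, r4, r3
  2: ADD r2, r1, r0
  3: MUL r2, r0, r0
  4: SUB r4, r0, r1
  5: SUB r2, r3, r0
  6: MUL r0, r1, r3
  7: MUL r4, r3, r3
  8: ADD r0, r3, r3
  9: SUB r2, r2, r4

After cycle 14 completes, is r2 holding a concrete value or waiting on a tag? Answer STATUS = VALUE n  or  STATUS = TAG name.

STATUS = TAG Add2

  c1: issue SUB r1<-Add1  regs: r0:9,r1:Add1,r2:6,r3:4,r4:9
  c2: issue MUL r3<-Mul1  regs: r0:9,r1:Add1,r2:6,r3:Mul1,r4:9
  c3: issue ADD r2<-Add2  regs: r0:9,r1:Add1,r2:Add2,r3:Mul1,r4:9
  c4: CDB Add1=3; issue MUL r2<-Mul2  regs: r0:9,r1:3,r2:Mul2,r3:Mul1,r4:9
  c5: issue SUB r4<-Add1  regs: r0:9,r1:3,r2:Mul2,r3:Mul1,r4:Add1
  c6: CDB Mul1=36; issue SUB r2<-Add3  regs: r0:9,r1:3,r2:Add3,r3:36,r4:Add1
  c7: CDB Add2=12; issue MUL r0<-Mul1  regs: r0:Mul1,r1:3,r2:Add3,r3:36,r4:Add1
  c8: CDB Add1=6; stall  regs: r0:Mul1,r1:3,r2:Add3,r3:36,r4:6
  c9: CDB Add3=27; stall  regs: r0:Mul1,r1:3,r2:27,r3:36,r4:6
  c10: CDB Mul2=81; issue MUL r4<-Mul2  regs: r0:Mul1,r1:3,r2:27,r3:36,r4:Mul2
  c11: CDB Mul1=108; issue ADD r0<-Add1  regs: r0:Add1,r1:3,r2:27,r3:36,r4:Mul2
  c12: issue SUB r2<-Add2  regs: r0:Add1,r1:3,r2:Add2,r3:36,r4:Mul2
  c13: -  regs: r0:Add1,r1:3,r2:Add2,r3:36,r4:Mul2
  c14: CDB Add1=72  regs: r0:72,r1:3,r2:Add2,r3:36,r4:Mul2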